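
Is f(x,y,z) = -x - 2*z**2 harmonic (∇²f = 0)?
No, ∇²f = -4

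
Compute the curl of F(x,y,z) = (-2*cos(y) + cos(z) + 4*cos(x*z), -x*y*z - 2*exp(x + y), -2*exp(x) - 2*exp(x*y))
(x*(y - 2*exp(x*y)), -4*x*sin(x*z) + 2*y*exp(x*y) + 2*exp(x) - sin(z), -y*z - 2*exp(x + y) - 2*sin(y))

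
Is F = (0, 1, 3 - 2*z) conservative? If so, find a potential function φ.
Yes, F is conservative. φ = y - z**2 + 3*z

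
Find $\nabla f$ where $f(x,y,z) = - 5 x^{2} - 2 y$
(-10*x, -2, 0)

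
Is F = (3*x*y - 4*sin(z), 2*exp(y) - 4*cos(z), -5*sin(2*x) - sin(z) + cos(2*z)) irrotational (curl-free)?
No, ∇×F = (-4*sin(z), 10*cos(2*x) - 4*cos(z), -3*x)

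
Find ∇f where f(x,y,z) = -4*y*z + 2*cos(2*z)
(0, -4*z, -4*y - 4*sin(2*z))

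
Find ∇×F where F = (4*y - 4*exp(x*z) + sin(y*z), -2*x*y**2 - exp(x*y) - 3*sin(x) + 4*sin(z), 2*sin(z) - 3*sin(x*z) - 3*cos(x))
(-4*cos(z), -4*x*exp(x*z) + y*cos(y*z) + 3*z*cos(x*z) - 3*sin(x), -2*y**2 - y*exp(x*y) - z*cos(y*z) - 3*cos(x) - 4)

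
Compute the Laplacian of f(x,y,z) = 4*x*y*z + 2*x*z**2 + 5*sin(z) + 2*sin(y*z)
4*x - 2*y**2*sin(y*z) - 2*z**2*sin(y*z) - 5*sin(z)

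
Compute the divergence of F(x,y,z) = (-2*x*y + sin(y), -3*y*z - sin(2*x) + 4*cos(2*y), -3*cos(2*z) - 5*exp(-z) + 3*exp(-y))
-2*y - 3*z - 8*sin(2*y) + 6*sin(2*z) + 5*exp(-z)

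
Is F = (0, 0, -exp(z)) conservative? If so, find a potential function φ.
Yes, F is conservative. φ = -exp(z)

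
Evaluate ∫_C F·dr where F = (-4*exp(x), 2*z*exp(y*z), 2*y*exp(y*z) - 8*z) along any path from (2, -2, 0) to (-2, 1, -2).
-18 - 2*exp(-2) + 4*exp(2)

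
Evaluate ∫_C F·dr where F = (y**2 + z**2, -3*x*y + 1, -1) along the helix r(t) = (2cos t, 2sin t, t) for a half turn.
-2*pi**2 - 56/3 - pi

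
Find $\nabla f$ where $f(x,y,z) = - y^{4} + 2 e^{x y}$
(2*y*exp(x*y), 2*x*exp(x*y) - 4*y**3, 0)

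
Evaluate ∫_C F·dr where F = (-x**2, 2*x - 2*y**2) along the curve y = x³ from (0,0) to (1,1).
1/2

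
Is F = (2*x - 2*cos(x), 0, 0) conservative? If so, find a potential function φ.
Yes, F is conservative. φ = x**2 - 2*sin(x)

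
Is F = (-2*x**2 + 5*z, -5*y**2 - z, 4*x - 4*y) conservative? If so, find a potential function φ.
No, ∇×F = (-3, 1, 0) ≠ 0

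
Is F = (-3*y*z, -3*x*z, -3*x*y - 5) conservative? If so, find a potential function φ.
Yes, F is conservative. φ = z*(-3*x*y - 5)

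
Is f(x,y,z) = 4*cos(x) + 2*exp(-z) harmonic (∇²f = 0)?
No, ∇²f = -4*cos(x) + 2*exp(-z)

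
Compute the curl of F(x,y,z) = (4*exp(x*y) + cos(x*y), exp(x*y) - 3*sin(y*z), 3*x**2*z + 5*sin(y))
(3*y*cos(y*z) + 5*cos(y), -6*x*z, -4*x*exp(x*y) + x*sin(x*y) + y*exp(x*y))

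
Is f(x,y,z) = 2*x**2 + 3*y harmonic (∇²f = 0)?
No, ∇²f = 4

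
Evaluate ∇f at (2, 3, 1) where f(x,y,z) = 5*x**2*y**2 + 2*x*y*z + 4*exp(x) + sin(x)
(cos(2) + 4*exp(2) + 186, 124, 12)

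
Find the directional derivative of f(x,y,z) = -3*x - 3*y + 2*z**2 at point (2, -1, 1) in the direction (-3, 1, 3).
18*sqrt(19)/19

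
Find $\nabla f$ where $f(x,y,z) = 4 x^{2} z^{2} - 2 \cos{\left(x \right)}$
(8*x*z**2 + 2*sin(x), 0, 8*x**2*z)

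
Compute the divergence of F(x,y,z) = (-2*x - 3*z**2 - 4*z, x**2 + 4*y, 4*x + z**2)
2*z + 2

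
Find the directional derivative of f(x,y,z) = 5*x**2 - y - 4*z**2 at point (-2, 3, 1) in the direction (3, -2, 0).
-58*sqrt(13)/13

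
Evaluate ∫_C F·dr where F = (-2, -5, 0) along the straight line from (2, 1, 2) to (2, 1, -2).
0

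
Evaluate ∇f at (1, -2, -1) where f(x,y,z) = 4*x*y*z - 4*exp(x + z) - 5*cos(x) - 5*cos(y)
(4 + 5*sin(1), -5*sin(2) - 4, -12)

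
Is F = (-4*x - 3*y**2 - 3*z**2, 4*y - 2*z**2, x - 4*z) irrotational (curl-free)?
No, ∇×F = (4*z, -6*z - 1, 6*y)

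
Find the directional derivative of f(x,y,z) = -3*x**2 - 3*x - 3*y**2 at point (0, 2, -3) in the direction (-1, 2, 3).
-3*sqrt(14)/2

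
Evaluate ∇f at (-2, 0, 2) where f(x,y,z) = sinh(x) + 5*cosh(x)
(-5*sinh(2) + cosh(2), 0, 0)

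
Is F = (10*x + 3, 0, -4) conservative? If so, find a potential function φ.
Yes, F is conservative. φ = 5*x**2 + 3*x - 4*z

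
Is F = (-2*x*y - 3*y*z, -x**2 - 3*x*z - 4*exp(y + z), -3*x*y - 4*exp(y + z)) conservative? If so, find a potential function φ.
Yes, F is conservative. φ = -x**2*y - 3*x*y*z - 4*exp(y + z)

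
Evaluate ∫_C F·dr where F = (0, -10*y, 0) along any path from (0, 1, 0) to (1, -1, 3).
0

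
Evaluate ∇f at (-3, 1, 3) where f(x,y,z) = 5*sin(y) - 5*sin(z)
(0, 5*cos(1), -5*cos(3))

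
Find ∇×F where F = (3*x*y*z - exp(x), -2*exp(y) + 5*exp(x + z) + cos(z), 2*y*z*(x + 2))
(2*z*(x + 2) - 5*exp(x + z) + sin(z), y*(3*x - 2*z), -3*x*z + 5*exp(x + z))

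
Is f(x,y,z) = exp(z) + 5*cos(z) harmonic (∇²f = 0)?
No, ∇²f = exp(z) - 5*cos(z)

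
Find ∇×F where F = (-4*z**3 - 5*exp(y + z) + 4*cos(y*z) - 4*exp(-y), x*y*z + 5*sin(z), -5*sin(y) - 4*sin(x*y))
(-x*y - 4*x*cos(x*y) - 5*cos(y) - 5*cos(z), -4*y*sin(y*z) + 4*y*cos(x*y) - 12*z**2 - 5*exp(y + z), y*z + 4*z*sin(y*z) + 5*exp(y + z) - 4*exp(-y))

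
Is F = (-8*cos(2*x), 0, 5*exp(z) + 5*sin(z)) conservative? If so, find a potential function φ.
Yes, F is conservative. φ = 5*exp(z) - 4*sin(2*x) - 5*cos(z)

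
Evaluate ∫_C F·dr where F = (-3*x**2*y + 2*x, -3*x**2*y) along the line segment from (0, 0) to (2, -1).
7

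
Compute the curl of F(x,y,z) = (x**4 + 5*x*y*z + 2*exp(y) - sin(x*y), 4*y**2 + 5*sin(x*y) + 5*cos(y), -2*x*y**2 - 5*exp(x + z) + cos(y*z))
(-4*x*y - z*sin(y*z), 5*x*y + 2*y**2 + 5*exp(x + z), -5*x*z + x*cos(x*y) + 5*y*cos(x*y) - 2*exp(y))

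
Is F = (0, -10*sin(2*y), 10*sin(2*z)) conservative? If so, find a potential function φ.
Yes, F is conservative. φ = 5*cos(2*y) - 5*cos(2*z)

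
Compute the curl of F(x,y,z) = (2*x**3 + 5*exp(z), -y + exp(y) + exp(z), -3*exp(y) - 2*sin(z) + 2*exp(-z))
(-3*exp(y) - exp(z), 5*exp(z), 0)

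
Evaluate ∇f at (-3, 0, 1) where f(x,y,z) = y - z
(0, 1, -1)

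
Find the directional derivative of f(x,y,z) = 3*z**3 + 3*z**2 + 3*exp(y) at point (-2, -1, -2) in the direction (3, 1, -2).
3*sqrt(14)*(1 - 16*E)*exp(-1)/14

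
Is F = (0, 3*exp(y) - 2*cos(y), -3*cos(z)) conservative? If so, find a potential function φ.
Yes, F is conservative. φ = 3*exp(y) - 2*sin(y) - 3*sin(z)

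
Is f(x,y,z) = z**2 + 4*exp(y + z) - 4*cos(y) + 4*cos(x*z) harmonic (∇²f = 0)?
No, ∇²f = -4*x**2*cos(x*z) - 4*z**2*cos(x*z) + 8*exp(y + z) + 4*cos(y) + 2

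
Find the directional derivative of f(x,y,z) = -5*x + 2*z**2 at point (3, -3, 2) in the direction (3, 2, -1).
-23*sqrt(14)/14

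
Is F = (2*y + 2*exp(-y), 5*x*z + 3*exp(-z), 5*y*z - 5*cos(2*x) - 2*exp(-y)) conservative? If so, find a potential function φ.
No, ∇×F = (-5*x + 5*z + 3*exp(-z) + 2*exp(-y), -10*sin(2*x), 5*z - 2 + 2*exp(-y)) ≠ 0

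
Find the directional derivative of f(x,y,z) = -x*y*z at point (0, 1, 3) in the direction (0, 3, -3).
0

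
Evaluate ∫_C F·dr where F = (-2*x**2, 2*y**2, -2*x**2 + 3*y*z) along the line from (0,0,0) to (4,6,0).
304/3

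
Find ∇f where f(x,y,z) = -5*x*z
(-5*z, 0, -5*x)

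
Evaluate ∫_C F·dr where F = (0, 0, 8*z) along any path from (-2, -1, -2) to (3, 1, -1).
-12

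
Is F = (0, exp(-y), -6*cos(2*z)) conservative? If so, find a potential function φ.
Yes, F is conservative. φ = -3*sin(2*z) - exp(-y)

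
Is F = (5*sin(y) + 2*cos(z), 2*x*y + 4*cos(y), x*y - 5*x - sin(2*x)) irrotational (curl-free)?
No, ∇×F = (x, -y - 2*sin(z) + 2*cos(2*x) + 5, 2*y - 5*cos(y))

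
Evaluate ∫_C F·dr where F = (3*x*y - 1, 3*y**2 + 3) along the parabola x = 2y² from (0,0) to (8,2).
798/5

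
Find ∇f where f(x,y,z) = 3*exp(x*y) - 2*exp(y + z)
(3*y*exp(x*y), 3*x*exp(x*y) - 2*exp(y + z), -2*exp(y + z))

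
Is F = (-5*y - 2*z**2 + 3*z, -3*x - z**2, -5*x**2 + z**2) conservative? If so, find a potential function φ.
No, ∇×F = (2*z, 10*x - 4*z + 3, 2) ≠ 0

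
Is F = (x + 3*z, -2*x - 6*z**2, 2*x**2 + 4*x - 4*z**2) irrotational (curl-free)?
No, ∇×F = (12*z, -4*x - 1, -2)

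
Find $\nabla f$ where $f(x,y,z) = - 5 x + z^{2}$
(-5, 0, 2*z)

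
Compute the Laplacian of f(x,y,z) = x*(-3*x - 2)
-6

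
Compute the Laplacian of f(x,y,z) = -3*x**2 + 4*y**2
2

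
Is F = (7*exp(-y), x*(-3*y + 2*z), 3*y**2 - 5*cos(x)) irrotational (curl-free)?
No, ∇×F = (-2*x + 6*y, -5*sin(x), -3*y + 2*z + 7*exp(-y))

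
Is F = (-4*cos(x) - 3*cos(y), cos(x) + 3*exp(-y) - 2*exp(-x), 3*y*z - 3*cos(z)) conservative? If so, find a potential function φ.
No, ∇×F = (3*z, 0, -sin(x) - 3*sin(y) + 2*exp(-x)) ≠ 0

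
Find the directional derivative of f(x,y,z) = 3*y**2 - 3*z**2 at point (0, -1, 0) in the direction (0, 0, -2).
0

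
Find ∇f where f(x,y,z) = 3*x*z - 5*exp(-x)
(3*z + 5*exp(-x), 0, 3*x)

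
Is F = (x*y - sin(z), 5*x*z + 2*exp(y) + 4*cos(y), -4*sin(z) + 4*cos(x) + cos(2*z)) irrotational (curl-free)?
No, ∇×F = (-5*x, 4*sin(x) - cos(z), -x + 5*z)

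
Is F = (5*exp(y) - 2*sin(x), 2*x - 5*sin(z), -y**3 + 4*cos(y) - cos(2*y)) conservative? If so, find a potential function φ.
No, ∇×F = (-3*y**2 - 4*sin(y) + 2*sin(2*y) + 5*cos(z), 0, 2 - 5*exp(y)) ≠ 0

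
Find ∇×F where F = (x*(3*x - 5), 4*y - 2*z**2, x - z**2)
(4*z, -1, 0)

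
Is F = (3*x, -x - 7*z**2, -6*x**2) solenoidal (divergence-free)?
No, ∇·F = 3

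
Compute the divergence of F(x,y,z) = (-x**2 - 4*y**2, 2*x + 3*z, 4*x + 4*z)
4 - 2*x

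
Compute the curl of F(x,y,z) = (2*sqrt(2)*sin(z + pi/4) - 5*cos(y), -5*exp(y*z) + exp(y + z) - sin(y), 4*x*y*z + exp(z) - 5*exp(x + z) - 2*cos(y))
(4*x*z + 5*y*exp(y*z) - exp(y + z) + 2*sin(y), -4*y*z + 5*exp(x + z) + 2*sqrt(2)*cos(z + pi/4), -5*sin(y))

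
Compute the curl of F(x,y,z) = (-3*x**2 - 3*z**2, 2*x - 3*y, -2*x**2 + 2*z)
(0, 4*x - 6*z, 2)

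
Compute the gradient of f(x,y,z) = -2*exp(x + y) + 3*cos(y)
(-2*exp(x + y), -2*exp(x + y) - 3*sin(y), 0)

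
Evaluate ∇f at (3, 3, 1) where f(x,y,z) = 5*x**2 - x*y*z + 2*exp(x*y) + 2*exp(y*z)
(27 + 6*exp(9), -3 + 2*exp(3) + 6*exp(9), -9 + 6*exp(3))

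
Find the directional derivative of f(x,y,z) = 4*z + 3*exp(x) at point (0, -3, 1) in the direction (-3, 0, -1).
-13*sqrt(10)/10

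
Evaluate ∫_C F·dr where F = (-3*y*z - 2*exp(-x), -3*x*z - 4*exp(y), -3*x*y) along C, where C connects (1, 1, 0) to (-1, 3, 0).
2*(-2*exp(4) - 1 + 3*exp(2))*exp(-1)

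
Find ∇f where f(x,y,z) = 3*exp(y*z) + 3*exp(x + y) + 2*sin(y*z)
(3*exp(x + y), 3*z*exp(y*z) + 2*z*cos(y*z) + 3*exp(x + y), y*(3*exp(y*z) + 2*cos(y*z)))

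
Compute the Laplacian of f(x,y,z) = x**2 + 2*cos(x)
2 - 2*cos(x)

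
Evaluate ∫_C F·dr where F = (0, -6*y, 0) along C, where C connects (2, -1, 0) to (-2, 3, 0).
-24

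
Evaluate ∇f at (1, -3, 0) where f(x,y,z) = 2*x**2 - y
(4, -1, 0)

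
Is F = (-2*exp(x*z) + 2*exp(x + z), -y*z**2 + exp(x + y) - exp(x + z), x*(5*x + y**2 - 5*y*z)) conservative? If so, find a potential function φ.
No, ∇×F = (x*(2*y - 5*z) + 2*y*z + exp(x + z), -2*x*exp(x*z) - 10*x - y**2 + 5*y*z + 2*exp(x + z), exp(x + y) - exp(x + z)) ≠ 0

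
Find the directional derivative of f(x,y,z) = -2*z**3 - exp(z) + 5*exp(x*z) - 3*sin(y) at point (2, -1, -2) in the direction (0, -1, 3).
3*sqrt(10)*(-24*exp(4) - exp(2) + 10 + exp(4)*cos(1))*exp(-4)/10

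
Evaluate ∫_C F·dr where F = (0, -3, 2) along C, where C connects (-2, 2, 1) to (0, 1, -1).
-1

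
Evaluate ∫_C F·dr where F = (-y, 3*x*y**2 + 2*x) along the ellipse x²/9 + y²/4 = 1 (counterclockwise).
36*pi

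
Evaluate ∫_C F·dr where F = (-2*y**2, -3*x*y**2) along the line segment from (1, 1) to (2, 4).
-479/4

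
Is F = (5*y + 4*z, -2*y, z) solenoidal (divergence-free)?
No, ∇·F = -1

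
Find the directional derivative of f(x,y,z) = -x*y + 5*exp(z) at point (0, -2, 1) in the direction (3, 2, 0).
6*sqrt(13)/13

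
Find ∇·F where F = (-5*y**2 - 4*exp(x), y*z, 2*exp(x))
z - 4*exp(x)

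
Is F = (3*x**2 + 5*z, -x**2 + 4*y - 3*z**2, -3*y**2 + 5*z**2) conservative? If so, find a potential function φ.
No, ∇×F = (-6*y + 6*z, 5, -2*x) ≠ 0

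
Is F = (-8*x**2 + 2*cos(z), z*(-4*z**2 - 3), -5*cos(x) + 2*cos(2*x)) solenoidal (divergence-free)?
No, ∇·F = -16*x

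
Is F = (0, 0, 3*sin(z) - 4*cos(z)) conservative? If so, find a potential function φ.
Yes, F is conservative. φ = -4*sin(z) - 3*cos(z)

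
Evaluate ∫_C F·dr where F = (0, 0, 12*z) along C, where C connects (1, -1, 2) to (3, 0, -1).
-18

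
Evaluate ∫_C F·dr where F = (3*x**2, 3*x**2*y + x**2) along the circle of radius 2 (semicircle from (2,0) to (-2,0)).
-16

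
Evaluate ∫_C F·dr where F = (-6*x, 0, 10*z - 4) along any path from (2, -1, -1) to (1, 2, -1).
9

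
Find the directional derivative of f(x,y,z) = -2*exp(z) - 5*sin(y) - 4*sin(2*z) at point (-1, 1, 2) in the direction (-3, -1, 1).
sqrt(11)*(-2*exp(2) + 5*cos(1) - 8*cos(4))/11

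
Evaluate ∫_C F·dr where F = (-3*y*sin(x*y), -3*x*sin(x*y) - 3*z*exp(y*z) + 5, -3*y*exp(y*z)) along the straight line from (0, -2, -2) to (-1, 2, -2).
3*cos(2) + 17 + 6*sinh(4)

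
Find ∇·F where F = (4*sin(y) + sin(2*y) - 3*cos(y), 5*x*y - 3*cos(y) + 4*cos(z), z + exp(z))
5*x + exp(z) + 3*sin(y) + 1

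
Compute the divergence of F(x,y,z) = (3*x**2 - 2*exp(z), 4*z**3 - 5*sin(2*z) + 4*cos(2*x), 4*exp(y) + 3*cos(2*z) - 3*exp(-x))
6*x - 6*sin(2*z)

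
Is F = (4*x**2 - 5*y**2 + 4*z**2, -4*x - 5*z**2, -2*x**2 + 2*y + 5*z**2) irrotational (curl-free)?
No, ∇×F = (10*z + 2, 4*x + 8*z, 10*y - 4)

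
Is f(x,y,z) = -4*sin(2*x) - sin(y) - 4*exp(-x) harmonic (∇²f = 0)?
No, ∇²f = 16*sin(2*x) + sin(y) - 4*exp(-x)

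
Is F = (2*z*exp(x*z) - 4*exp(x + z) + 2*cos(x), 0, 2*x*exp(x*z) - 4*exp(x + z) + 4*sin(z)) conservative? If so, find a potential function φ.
Yes, F is conservative. φ = 2*exp(x*z) - 4*exp(x + z) + 2*sin(x) - 4*cos(z)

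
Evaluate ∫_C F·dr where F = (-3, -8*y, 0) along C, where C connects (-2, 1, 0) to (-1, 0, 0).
1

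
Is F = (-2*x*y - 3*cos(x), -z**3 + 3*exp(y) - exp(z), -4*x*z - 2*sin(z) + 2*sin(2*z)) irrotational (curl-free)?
No, ∇×F = (3*z**2 + exp(z), 4*z, 2*x)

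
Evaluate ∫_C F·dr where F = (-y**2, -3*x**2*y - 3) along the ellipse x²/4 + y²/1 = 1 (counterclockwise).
0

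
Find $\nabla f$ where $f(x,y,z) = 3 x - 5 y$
(3, -5, 0)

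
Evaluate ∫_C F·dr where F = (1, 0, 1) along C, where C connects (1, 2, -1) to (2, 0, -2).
0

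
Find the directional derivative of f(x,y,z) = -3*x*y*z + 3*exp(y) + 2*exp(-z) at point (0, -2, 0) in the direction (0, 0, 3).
-2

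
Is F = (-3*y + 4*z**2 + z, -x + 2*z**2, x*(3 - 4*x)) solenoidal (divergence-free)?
Yes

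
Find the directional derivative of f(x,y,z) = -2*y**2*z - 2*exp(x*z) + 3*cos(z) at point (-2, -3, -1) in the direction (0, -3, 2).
2*sqrt(13)*(3*sin(1) + 4*exp(2))/13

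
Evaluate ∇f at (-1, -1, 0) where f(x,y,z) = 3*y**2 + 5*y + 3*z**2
(0, -1, 0)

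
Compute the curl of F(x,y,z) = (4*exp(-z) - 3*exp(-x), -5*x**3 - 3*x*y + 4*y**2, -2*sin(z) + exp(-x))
(0, -4*exp(-z) + exp(-x), -15*x**2 - 3*y)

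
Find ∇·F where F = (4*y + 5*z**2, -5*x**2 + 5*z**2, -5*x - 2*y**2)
0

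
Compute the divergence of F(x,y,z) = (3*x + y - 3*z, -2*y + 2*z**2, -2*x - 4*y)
1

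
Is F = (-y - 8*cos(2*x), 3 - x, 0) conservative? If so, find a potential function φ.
Yes, F is conservative. φ = -x*y + 3*y - 4*sin(2*x)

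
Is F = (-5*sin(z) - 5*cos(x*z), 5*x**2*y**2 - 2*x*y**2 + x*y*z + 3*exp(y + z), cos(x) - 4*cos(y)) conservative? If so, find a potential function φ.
No, ∇×F = (-x*y - 3*exp(y + z) + 4*sin(y), 5*x*sin(x*z) + sin(x) - 5*cos(z), y*(10*x*y - 2*y + z)) ≠ 0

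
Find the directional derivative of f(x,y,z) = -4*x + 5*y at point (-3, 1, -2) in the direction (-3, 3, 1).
27*sqrt(19)/19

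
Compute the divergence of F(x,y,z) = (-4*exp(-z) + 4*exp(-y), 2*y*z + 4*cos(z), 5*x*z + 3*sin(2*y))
5*x + 2*z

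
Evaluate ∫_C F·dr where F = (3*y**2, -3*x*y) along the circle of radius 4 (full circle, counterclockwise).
0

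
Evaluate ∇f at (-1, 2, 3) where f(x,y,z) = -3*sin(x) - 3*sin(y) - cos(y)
(-3*cos(1), sin(2) - 3*cos(2), 0)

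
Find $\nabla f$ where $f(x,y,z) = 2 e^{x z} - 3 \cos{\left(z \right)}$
(2*z*exp(x*z), 0, 2*x*exp(x*z) + 3*sin(z))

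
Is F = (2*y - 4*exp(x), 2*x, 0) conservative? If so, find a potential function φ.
Yes, F is conservative. φ = 2*x*y - 4*exp(x)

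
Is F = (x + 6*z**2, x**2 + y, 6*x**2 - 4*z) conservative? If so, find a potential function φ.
No, ∇×F = (0, -12*x + 12*z, 2*x) ≠ 0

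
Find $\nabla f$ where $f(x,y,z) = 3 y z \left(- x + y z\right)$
(-3*y*z, 3*z*(-x + 2*y*z), 3*y*(-x + 2*y*z))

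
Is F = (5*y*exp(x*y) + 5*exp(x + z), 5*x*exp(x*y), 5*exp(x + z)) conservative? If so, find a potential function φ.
Yes, F is conservative. φ = 5*exp(x*y) + 5*exp(x + z)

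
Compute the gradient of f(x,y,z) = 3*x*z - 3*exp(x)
(3*z - 3*exp(x), 0, 3*x)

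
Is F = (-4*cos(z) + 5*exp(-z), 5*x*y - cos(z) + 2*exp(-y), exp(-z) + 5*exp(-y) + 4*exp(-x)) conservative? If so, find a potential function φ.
No, ∇×F = (-sin(z) - 5*exp(-y), 4*sin(z) - 5*exp(-z) + 4*exp(-x), 5*y) ≠ 0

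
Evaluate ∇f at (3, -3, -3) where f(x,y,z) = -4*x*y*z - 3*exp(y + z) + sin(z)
(-36, 36 - 3*exp(-6), cos(3) - 3*exp(-6) + 36)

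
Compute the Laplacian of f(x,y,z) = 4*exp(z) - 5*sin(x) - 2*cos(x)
4*exp(z) + 5*sin(x) + 2*cos(x)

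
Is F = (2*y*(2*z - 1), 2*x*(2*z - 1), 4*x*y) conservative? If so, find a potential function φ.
Yes, F is conservative. φ = 2*x*y*(2*z - 1)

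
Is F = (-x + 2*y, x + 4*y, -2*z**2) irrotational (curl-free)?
No, ∇×F = (0, 0, -1)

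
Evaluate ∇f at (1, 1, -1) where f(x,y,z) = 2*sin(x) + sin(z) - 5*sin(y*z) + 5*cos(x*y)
(-5*sin(1) + 2*cos(1), 5*sqrt(2)*cos(pi/4 + 1), -4*cos(1))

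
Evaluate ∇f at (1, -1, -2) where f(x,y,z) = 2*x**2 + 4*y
(4, 4, 0)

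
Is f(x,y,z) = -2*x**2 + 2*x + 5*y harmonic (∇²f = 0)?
No, ∇²f = -4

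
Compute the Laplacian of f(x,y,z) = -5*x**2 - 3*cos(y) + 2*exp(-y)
3*cos(y) - 10 + 2*exp(-y)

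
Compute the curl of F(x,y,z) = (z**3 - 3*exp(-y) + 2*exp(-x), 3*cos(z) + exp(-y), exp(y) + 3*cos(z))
(exp(y) + 3*sin(z), 3*z**2, -3*exp(-y))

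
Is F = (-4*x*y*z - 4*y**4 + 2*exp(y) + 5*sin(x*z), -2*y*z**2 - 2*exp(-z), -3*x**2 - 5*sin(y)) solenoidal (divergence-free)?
No, ∇·F = z*(-4*y - 2*z + 5*cos(x*z))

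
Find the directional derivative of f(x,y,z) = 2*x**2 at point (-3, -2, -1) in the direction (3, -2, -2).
-36*sqrt(17)/17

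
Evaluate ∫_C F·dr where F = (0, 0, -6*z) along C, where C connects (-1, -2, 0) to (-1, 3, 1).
-3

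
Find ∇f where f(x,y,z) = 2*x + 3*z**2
(2, 0, 6*z)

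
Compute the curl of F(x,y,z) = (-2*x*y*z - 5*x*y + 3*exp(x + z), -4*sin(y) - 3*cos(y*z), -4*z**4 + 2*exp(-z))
(-3*y*sin(y*z), -2*x*y + 3*exp(x + z), x*(2*z + 5))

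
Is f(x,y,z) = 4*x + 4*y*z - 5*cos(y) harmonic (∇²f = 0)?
No, ∇²f = 5*cos(y)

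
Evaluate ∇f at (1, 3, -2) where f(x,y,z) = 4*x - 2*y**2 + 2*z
(4, -12, 2)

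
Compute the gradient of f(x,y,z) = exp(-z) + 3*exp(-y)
(0, -3*exp(-y), -exp(-z))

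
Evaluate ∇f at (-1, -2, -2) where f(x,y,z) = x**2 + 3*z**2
(-2, 0, -12)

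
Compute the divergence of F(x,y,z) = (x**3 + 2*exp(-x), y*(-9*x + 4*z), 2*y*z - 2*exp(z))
3*x**2 - 9*x + 2*y + 4*z - 2*exp(z) - 2*exp(-x)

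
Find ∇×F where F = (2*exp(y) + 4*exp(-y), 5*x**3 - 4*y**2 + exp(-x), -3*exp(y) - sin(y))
(-3*exp(y) - cos(y), 0, 15*x**2 - 2*exp(y) + 4*exp(-y) - exp(-x))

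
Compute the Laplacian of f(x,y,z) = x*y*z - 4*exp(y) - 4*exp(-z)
-4*exp(y) - 4*exp(-z)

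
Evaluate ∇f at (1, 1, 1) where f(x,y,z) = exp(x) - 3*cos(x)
(3*sin(1) + E, 0, 0)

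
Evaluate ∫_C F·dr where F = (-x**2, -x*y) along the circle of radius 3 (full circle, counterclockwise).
0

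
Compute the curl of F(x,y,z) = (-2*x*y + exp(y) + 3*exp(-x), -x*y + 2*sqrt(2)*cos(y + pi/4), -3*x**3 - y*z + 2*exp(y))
(-z + 2*exp(y), 9*x**2, 2*x - y - exp(y))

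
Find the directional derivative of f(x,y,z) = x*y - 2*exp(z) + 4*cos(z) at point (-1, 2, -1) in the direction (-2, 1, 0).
-sqrt(5)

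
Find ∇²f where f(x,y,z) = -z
0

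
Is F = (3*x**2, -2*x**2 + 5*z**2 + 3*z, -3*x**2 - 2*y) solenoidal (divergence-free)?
No, ∇·F = 6*x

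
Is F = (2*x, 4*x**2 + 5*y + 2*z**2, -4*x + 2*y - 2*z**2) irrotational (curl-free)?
No, ∇×F = (2 - 4*z, 4, 8*x)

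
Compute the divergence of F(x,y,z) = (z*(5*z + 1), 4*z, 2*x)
0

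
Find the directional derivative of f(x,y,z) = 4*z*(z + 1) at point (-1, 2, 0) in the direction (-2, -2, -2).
-4*sqrt(3)/3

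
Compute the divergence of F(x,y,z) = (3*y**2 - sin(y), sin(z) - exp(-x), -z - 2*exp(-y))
-1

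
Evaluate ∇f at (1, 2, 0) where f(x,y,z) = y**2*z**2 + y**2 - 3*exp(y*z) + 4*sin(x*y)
(8*cos(2), 4*cos(2) + 4, -6)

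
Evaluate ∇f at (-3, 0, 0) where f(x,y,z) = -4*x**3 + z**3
(-108, 0, 0)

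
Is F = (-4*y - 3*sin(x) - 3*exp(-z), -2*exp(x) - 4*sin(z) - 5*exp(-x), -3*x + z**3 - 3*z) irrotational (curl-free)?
No, ∇×F = (4*cos(z), 3 + 3*exp(-z), -2*exp(x) + 4 + 5*exp(-x))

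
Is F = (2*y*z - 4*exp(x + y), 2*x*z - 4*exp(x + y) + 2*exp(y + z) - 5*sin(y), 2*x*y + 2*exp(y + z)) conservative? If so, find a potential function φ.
Yes, F is conservative. φ = 2*x*y*z - 4*exp(x + y) + 2*exp(y + z) + 5*cos(y)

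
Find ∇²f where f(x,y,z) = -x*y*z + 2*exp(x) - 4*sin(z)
2*exp(x) + 4*sin(z)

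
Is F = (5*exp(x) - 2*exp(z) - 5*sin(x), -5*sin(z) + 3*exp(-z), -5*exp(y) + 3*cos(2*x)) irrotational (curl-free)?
No, ∇×F = (-5*exp(y) + 5*cos(z) + 3*exp(-z), -2*exp(z) + 6*sin(2*x), 0)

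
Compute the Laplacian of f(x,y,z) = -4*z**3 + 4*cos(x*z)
-4*x**2*cos(x*z) - 4*z**2*cos(x*z) - 24*z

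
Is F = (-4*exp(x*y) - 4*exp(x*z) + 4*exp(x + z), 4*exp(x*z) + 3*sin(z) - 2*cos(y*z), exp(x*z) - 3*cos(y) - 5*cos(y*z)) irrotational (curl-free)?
No, ∇×F = (-4*x*exp(x*z) - 2*y*sin(y*z) + 5*z*sin(y*z) + 3*sin(y) - 3*cos(z), -4*x*exp(x*z) - z*exp(x*z) + 4*exp(x + z), 4*x*exp(x*y) + 4*z*exp(x*z))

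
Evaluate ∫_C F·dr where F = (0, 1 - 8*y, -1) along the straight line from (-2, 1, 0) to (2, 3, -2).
-28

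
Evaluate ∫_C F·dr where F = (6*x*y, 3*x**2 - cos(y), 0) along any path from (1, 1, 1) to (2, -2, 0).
-27 + sin(1) + sin(2)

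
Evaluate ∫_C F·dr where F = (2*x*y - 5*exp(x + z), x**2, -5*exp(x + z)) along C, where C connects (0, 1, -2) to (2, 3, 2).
-5*exp(4) + 5*exp(-2) + 12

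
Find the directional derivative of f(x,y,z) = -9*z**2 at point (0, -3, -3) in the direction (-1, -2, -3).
-81*sqrt(14)/7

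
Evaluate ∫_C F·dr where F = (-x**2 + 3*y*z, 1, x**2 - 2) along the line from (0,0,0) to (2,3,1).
17/3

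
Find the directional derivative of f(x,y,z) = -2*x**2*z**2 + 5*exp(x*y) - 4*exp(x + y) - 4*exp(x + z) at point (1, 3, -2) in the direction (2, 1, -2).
-4*exp(4) - 16 + 35*exp(3)/3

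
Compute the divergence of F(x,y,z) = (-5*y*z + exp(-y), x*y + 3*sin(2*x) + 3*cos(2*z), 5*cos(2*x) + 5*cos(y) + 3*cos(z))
x - 3*sin(z)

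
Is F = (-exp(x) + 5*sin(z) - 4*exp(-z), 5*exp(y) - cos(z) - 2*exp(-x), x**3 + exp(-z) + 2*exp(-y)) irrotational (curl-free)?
No, ∇×F = (-sin(z) - 2*exp(-y), -3*x**2 + 5*cos(z) + 4*exp(-z), 2*exp(-x))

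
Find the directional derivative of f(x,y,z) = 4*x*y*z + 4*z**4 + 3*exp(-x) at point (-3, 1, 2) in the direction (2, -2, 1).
60 - 2*exp(3)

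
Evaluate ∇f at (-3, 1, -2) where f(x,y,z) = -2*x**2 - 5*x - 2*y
(7, -2, 0)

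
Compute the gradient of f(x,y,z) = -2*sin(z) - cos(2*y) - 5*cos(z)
(0, 2*sin(2*y), 5*sin(z) - 2*cos(z))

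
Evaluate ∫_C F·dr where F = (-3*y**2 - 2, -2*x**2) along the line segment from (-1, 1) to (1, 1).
-10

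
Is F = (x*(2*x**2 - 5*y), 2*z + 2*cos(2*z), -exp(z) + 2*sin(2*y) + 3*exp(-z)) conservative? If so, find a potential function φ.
No, ∇×F = (4*sin(2*z) + 4*cos(2*y) - 2, 0, 5*x) ≠ 0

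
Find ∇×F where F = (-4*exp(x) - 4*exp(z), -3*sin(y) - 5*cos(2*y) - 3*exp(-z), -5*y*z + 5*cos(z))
(-5*z - 3*exp(-z), -4*exp(z), 0)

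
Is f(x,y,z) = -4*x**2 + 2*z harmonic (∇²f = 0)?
No, ∇²f = -8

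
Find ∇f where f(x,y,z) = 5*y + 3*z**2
(0, 5, 6*z)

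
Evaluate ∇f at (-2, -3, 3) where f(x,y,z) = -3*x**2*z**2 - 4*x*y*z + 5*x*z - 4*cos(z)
(159, 24, -106 + 4*sin(3))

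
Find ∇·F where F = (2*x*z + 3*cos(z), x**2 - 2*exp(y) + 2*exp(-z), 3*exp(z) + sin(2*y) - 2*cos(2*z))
2*z - 2*exp(y) + 3*exp(z) + 4*sin(2*z)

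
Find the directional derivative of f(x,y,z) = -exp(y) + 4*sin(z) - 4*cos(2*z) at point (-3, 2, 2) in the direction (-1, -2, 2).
16*sin(4)/3 + 8*cos(2)/3 + 2*exp(2)/3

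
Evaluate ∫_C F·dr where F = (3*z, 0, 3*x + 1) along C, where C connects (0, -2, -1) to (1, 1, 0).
1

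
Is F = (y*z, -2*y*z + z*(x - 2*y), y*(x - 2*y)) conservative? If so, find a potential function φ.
Yes, F is conservative. φ = y*z*(x - 2*y)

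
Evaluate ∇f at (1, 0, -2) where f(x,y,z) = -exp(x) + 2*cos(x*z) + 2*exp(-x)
(-4*sin(2) - E - 2*exp(-1), 0, 2*sin(2))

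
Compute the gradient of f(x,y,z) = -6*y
(0, -6, 0)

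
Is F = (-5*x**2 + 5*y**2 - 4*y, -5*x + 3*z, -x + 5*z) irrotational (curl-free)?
No, ∇×F = (-3, 1, -10*y - 1)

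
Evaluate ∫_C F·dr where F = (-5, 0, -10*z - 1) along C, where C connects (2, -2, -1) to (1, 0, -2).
-9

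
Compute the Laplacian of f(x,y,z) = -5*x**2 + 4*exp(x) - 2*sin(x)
4*exp(x) + 2*sin(x) - 10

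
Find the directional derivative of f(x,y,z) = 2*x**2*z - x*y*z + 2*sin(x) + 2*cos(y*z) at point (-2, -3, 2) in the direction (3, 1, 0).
sqrt(10)*(-13 + 3*cos(2) + 2*sin(6))/5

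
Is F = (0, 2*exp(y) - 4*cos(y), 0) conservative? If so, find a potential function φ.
Yes, F is conservative. φ = 2*exp(y) - 4*sin(y)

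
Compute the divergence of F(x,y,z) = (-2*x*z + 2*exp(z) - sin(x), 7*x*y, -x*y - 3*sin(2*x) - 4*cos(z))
7*x - 2*z + 4*sin(z) - cos(x)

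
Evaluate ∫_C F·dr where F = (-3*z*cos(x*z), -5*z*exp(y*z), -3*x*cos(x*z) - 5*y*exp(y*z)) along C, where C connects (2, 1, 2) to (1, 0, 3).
-5 + 3*sin(4) - 3*sin(3) + 5*exp(2)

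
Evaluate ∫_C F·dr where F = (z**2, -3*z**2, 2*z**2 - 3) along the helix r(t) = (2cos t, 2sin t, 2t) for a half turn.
-8*pi**2 + 32 + 42*pi + 16*pi**3/3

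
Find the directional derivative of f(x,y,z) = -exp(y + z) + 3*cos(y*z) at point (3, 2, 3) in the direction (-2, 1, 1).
-sqrt(6)*(15*sin(6) + 2*exp(5))/6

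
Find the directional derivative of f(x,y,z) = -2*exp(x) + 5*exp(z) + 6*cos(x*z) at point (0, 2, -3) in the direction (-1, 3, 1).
sqrt(11)*(5 + 2*exp(3))*exp(-3)/11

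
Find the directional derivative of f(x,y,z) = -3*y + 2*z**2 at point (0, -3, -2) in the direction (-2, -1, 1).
-5*sqrt(6)/6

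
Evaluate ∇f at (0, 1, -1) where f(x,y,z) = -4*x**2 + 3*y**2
(0, 6, 0)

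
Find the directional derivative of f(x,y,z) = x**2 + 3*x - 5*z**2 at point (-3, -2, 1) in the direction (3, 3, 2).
-29*sqrt(22)/22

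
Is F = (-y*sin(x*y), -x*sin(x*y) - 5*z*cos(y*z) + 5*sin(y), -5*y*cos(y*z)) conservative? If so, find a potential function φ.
Yes, F is conservative. φ = -5*sin(y*z) - 5*cos(y) + cos(x*y)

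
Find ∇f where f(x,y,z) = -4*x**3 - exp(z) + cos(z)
(-12*x**2, 0, -exp(z) - sin(z))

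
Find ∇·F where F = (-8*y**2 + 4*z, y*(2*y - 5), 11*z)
4*y + 6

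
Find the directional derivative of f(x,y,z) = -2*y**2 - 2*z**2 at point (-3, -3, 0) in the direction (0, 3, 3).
6*sqrt(2)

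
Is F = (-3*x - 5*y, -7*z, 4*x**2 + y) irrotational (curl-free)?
No, ∇×F = (8, -8*x, 5)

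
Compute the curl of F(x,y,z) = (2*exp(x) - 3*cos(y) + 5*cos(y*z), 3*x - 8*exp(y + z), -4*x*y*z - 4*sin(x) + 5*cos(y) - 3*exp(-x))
(-4*x*z + 8*exp(y + z) - 5*sin(y), 4*y*z - 5*y*sin(y*z) + 4*cos(x) - 3*exp(-x), 5*z*sin(y*z) - 3*sin(y) + 3)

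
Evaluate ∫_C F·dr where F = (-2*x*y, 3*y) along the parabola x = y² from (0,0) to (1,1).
7/10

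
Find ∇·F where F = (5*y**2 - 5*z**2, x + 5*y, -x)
5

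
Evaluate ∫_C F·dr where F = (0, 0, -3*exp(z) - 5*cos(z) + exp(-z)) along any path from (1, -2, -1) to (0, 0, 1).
-10*sin(1) - 2*E + 2*exp(-1)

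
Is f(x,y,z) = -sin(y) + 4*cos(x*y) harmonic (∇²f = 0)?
No, ∇²f = -4*x**2*cos(x*y) - 4*y**2*cos(x*y) + sin(y)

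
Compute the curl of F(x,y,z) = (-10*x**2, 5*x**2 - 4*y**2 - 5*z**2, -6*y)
(10*z - 6, 0, 10*x)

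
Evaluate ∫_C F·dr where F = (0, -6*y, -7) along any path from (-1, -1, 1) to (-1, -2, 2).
-16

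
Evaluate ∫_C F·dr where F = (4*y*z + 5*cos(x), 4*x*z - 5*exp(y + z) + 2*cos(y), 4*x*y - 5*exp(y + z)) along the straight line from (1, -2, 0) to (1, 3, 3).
-5*exp(6) + 2*sin(3) + 5*exp(-2) + 2*sin(2) + 36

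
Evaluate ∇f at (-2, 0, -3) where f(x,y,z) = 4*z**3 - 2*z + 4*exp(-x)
(-4*exp(2), 0, 106)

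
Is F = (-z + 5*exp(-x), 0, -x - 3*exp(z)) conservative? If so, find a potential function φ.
Yes, F is conservative. φ = -x*z - 3*exp(z) - 5*exp(-x)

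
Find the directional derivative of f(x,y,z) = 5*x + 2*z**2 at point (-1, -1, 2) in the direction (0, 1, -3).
-12*sqrt(10)/5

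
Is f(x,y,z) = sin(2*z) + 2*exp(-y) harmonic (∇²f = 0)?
No, ∇²f = -4*sin(2*z) + 2*exp(-y)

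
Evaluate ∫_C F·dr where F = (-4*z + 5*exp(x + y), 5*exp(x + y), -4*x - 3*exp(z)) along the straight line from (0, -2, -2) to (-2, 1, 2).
-3*exp(2) - 2*exp(-2) + 5*exp(-1) + 16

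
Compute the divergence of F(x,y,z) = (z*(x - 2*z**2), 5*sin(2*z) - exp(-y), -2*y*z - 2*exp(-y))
-2*y + z + exp(-y)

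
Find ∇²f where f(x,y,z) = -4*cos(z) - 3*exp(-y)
4*cos(z) - 3*exp(-y)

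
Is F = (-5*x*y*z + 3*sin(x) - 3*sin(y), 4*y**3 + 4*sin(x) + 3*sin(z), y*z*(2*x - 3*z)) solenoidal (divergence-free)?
No, ∇·F = 2*x*y + 12*y**2 - 11*y*z + 3*cos(x)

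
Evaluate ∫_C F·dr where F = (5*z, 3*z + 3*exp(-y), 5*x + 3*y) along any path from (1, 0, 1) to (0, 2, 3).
16 - 3*exp(-2)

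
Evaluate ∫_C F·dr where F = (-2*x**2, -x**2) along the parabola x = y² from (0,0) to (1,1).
-13/15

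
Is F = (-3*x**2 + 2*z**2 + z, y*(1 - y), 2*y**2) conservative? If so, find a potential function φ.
No, ∇×F = (4*y, 4*z + 1, 0) ≠ 0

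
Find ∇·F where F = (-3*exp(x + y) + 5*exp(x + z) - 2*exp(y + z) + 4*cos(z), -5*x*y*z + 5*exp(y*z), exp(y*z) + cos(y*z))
-5*x*z + y*exp(y*z) - y*sin(y*z) + 5*z*exp(y*z) - 3*exp(x + y) + 5*exp(x + z)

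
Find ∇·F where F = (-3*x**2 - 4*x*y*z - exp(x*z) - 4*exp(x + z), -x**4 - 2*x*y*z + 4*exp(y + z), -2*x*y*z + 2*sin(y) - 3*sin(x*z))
-2*x*y - 2*x*z - 3*x*cos(x*z) - 6*x - 4*y*z - z*exp(x*z) - 4*exp(x + z) + 4*exp(y + z)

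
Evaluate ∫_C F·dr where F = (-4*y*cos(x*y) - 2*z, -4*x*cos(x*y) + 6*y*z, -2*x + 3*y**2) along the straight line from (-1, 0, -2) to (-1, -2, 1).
18 - 4*sin(2)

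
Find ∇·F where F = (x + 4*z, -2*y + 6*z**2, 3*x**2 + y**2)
-1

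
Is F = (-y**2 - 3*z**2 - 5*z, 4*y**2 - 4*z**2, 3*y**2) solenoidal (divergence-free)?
No, ∇·F = 8*y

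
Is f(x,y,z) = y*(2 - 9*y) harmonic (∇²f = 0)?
No, ∇²f = -18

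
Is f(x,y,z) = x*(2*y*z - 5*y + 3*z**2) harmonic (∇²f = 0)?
No, ∇²f = 6*x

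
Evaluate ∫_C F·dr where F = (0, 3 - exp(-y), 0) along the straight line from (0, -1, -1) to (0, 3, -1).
-E + exp(-3) + 12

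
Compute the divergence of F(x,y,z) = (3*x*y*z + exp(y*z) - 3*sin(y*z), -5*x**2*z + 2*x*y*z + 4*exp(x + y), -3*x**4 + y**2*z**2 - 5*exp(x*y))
2*x*z + 2*y**2*z + 3*y*z + 4*exp(x + y)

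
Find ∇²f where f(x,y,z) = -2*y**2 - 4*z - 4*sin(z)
4*sin(z) - 4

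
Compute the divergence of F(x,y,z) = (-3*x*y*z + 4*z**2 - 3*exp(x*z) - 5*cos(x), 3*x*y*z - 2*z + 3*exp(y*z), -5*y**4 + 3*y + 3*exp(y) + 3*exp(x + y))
3*x*z - 3*y*z - 3*z*exp(x*z) + 3*z*exp(y*z) + 5*sin(x)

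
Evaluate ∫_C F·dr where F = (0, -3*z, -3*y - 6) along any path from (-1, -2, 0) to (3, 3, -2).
30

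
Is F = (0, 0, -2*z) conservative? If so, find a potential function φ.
Yes, F is conservative. φ = -z**2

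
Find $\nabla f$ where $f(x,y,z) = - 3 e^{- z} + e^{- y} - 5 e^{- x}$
(5*exp(-x), -exp(-y), 3*exp(-z))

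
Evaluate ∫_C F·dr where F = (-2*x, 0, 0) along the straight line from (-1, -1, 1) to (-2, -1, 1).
-3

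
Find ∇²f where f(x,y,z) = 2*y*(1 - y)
-4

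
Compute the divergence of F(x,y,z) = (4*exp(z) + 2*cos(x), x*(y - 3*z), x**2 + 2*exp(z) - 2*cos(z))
x + 2*exp(z) - 2*sin(x) + 2*sin(z)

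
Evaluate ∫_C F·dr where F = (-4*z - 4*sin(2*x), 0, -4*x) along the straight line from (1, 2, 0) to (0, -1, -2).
2 - 2*cos(2)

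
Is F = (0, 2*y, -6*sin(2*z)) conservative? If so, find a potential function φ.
Yes, F is conservative. φ = y**2 + 3*cos(2*z)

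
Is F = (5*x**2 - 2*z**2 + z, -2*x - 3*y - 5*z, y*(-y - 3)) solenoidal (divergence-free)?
No, ∇·F = 10*x - 3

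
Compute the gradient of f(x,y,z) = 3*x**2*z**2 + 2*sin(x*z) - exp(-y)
(2*z*(3*x*z + cos(x*z)), exp(-y), 2*x*(3*x*z + cos(x*z)))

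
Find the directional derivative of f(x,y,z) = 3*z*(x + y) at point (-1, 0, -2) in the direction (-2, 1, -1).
3*sqrt(6)/2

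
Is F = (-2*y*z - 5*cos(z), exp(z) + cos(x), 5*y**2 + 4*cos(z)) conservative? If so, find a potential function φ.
No, ∇×F = (10*y - exp(z), -2*y + 5*sin(z), 2*z - sin(x)) ≠ 0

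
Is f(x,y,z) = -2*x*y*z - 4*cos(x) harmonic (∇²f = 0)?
No, ∇²f = 4*cos(x)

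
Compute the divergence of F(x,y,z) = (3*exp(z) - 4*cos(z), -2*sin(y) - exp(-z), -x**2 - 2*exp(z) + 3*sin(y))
-2*exp(z) - 2*cos(y)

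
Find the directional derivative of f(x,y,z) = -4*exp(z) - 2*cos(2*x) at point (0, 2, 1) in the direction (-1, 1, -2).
4*sqrt(6)*E/3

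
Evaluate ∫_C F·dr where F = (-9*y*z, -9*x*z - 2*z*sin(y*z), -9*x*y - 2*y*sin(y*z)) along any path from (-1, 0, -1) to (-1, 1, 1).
2*cos(1) + 7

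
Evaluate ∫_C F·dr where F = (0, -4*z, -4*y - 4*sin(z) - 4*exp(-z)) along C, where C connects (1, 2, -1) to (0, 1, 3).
4*((-5 - E + cos(3) - cos(1))*exp(3) + 1)*exp(-3)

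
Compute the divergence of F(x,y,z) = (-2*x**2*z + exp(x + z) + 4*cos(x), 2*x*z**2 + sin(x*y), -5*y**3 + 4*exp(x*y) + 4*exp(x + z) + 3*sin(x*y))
-4*x*z + x*cos(x*y) + 5*exp(x + z) - 4*sin(x)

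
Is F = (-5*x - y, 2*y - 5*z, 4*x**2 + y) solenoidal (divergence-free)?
No, ∇·F = -3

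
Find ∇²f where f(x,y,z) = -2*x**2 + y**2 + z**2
0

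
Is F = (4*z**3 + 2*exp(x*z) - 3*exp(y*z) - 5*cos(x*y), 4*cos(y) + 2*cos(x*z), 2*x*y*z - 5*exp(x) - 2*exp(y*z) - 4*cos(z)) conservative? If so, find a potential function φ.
No, ∇×F = (2*x*z + 2*x*sin(x*z) - 2*z*exp(y*z), 2*x*exp(x*z) - 2*y*z - 3*y*exp(y*z) + 12*z**2 + 5*exp(x), -5*x*sin(x*y) + 3*z*exp(y*z) - 2*z*sin(x*z)) ≠ 0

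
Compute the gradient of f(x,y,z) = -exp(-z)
(0, 0, exp(-z))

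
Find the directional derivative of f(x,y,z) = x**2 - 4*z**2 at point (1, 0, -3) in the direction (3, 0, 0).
2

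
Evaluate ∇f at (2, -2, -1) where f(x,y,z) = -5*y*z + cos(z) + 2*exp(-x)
(-2*exp(-2), 5, sin(1) + 10)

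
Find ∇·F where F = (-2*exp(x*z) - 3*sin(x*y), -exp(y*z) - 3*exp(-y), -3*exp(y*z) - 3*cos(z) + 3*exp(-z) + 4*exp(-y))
-3*y*exp(y*z) - 3*y*cos(x*y) - 2*z*exp(x*z) - z*exp(y*z) + 3*sin(z) - 3*exp(-z) + 3*exp(-y)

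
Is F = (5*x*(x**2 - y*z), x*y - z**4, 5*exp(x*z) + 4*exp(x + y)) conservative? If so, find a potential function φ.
No, ∇×F = (4*z**3 + 4*exp(x + y), -5*x*y - 5*z*exp(x*z) - 4*exp(x + y), 5*x*z + y) ≠ 0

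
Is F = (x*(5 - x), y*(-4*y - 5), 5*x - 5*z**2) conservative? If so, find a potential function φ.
No, ∇×F = (0, -5, 0) ≠ 0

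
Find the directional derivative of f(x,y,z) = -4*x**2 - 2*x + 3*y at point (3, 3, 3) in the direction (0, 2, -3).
6*sqrt(13)/13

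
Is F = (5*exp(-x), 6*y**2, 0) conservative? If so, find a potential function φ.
Yes, F is conservative. φ = 2*y**3 - 5*exp(-x)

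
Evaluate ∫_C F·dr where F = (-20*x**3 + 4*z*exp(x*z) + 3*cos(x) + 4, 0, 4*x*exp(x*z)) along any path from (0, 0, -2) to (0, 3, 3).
0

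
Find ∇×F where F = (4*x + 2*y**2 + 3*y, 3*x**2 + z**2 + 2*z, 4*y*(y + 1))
(8*y - 2*z + 2, 0, 6*x - 4*y - 3)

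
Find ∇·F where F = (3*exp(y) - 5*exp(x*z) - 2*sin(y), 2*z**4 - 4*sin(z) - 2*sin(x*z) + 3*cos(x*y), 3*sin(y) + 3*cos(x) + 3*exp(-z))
-3*x*sin(x*y) - 5*z*exp(x*z) - 3*exp(-z)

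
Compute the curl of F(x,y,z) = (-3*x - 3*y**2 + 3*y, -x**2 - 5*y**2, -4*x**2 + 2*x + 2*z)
(0, 8*x - 2, -2*x + 6*y - 3)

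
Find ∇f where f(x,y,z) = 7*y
(0, 7, 0)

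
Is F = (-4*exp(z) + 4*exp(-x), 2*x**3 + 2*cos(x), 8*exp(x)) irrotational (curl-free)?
No, ∇×F = (0, -8*exp(x) - 4*exp(z), 6*x**2 - 2*sin(x))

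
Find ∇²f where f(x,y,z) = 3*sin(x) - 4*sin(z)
-3*sin(x) + 4*sin(z)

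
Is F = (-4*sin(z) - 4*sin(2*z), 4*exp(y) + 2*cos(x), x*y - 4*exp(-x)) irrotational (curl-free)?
No, ∇×F = (x, -y - 4*cos(z) - 8*cos(2*z) - 4*exp(-x), -2*sin(x))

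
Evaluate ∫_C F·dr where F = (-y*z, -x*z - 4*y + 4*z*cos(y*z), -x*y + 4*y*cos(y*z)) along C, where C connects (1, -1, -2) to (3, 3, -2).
-4*sin(2) - 4*sin(6) + 4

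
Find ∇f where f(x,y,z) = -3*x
(-3, 0, 0)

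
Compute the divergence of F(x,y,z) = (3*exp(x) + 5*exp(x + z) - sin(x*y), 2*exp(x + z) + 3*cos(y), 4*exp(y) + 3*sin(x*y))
-y*cos(x*y) + 3*exp(x) + 5*exp(x + z) - 3*sin(y)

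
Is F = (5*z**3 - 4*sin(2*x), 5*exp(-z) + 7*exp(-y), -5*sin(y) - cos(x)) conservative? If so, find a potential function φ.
No, ∇×F = (-5*cos(y) + 5*exp(-z), 15*z**2 - sin(x), 0) ≠ 0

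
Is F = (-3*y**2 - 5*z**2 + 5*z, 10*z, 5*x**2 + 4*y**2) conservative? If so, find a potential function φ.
No, ∇×F = (8*y - 10, -10*x - 10*z + 5, 6*y) ≠ 0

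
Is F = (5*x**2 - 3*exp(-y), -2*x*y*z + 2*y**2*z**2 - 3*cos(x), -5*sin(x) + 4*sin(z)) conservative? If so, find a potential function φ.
No, ∇×F = (2*y*(x - 2*y*z), 5*cos(x), -2*y*z + 3*sin(x) - 3*exp(-y)) ≠ 0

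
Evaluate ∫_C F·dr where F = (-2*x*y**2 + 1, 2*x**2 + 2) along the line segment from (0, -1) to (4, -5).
-276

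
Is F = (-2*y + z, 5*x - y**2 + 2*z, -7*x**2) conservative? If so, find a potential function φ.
No, ∇×F = (-2, 14*x + 1, 7) ≠ 0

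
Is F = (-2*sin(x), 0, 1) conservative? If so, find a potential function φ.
Yes, F is conservative. φ = z + 2*cos(x)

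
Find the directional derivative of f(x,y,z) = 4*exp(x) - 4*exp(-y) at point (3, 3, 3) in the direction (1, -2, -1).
2*sqrt(6)*(-2 + exp(6))*exp(-3)/3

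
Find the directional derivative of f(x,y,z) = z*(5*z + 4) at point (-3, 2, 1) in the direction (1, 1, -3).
-42*sqrt(11)/11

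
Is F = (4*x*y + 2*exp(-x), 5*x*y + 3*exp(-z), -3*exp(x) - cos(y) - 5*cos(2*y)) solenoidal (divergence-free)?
No, ∇·F = 5*x + 4*y - 2*exp(-x)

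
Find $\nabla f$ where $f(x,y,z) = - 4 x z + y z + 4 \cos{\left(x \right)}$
(-4*z - 4*sin(x), z, -4*x + y)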